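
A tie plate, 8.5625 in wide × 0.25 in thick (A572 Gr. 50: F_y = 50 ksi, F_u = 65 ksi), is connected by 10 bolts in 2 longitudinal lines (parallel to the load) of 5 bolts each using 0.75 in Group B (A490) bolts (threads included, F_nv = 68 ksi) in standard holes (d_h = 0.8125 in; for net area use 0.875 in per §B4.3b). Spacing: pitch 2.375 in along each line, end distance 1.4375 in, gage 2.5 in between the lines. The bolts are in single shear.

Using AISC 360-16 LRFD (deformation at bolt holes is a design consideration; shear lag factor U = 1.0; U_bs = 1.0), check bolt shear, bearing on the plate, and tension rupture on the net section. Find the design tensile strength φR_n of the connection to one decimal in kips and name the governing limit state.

Bolt shear: A_b = π(0.75)²/4 = 0.44179 in². φR_n = 0.75 × 68 × 0.44179 × 10 × 1 = 225.3 kips.
Bearing (0.25 in plate, F_u = 65 ksi): end bolts L_c = 1.4375 − 0.8125/2 = 1.03125, R_n = min(1.2×1.03125×0.25×65, 2.4×0.75×0.25×65) = 20.109 kips/bolt; interior L_c = 2.375 − 0.8125 = 1.5625, R_n = 29.25 kips/bolt. φR_n = 0.75 × (2×20.109 + 8×29.25) = 205.7 kips.
Tension rupture (net): A_n = (8.5625 − 2×0.875)×0.25 = 1.7031 in² (U = 1.0, A_e = A_n). φR_n = 0.75 × 65 × 1.7031 = 83.0 kips.
Governing: min(225.3, 205.7, 83.0) = 83.0 kips → net-section rupture.

83.0 kips (net-section rupture governs)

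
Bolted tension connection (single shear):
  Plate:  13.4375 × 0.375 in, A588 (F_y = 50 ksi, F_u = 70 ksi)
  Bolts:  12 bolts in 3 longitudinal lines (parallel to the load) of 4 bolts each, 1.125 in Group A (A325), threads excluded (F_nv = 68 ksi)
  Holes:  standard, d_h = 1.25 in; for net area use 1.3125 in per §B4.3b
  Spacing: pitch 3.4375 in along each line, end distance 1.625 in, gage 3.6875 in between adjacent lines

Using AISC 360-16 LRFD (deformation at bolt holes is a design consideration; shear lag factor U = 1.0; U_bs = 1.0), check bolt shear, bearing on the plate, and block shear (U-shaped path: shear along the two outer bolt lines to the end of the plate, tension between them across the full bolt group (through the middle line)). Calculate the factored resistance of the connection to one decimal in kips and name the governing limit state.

Bolt shear: A_b = π(1.125)²/4 = 0.99402 in². φR_n = 0.75 × 68 × 0.99402 × 12 × 1 = 608.3 kips.
Bearing (0.375 in plate, F_u = 70 ksi): end bolts L_c = 1.625 − 1.25/2 = 1, R_n = min(1.2×1×0.375×70, 2.4×1.125×0.375×70) = 31.5 kips/bolt; interior L_c = 3.4375 − 1.25 = 2.1875, R_n = 68.906 kips/bolt. φR_n = 0.75 × (3×31.5 + 9×68.906) = 536.0 kips.
Block shear: shear path 2×[1.625+3×3.4375] = 2×11.9375 in, A_gv = 8.9531, A_nv = 2×(11.9375 − 3.5×1.3125)×0.375 = 5.5078 in²; tension across gage: (7.375 − 2×1.3125)×0.375 = 1.7813 in². R_n = min(0.6×70×5.5078, 0.6×50×8.9531) + 1.0×70×1.7813 = min(231.33, 268.59) + 124.69 = 356.02 kips. φR_n = 0.75 × 356.02 = 267.0 kips.
Governing: min(608.3, 536.0, 267.0) = 267.0 kips → block shear.

267.0 kips (block shear governs)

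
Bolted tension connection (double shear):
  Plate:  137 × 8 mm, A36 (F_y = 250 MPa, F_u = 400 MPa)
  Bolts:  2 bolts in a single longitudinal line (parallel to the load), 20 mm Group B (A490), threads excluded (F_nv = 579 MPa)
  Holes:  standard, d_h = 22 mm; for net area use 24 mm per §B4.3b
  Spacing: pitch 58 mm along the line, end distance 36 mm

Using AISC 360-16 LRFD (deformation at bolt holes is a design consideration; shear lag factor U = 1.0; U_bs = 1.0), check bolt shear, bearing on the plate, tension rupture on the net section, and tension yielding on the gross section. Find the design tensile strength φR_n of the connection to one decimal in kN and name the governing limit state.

Bolt shear: A_b = π(20)²/4 = 314.16 mm². φR_n = 0.75 × 579 × 314.16 × 2 × 2 = 545.7 kN.
Bearing (8 mm plate, F_u = 400 MPa): end bolts L_c = 36 − 22/2 = 25, R_n = min(1.2×25×8×400, 2.4×20×8×400) = 96 kN/bolt; interior L_c = 58 − 22 = 36, R_n = 138.24 kN/bolt. φR_n = 0.75 × (1×96 + 1×138.24) = 175.7 kN.
Tension rupture (net): A_n = (137 − 1×24)×8 = 904 mm² (U = 1.0, A_e = A_n). φR_n = 0.75 × 400 × 904 = 271.2 kN.
Tension yield (gross): A_g = 137×8 = 1096 mm². φR_n = 0.90 × 250 × 1096 = 246.6 kN.
Governing: min(545.7, 175.7, 271.2, 246.6) = 175.7 kN → bearing.

175.7 kN (bearing governs)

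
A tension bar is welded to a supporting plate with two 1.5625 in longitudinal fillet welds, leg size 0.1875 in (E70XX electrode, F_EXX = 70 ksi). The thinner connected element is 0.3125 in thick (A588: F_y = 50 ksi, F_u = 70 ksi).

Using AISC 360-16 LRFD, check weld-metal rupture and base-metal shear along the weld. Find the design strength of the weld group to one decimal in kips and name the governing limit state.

Weld metal: throat = 0.707×0.1875 = 0.13256 in, L = 2×1.5625 = 3.125 in. φR_n = 0.75 × 0.6 × 70 × 0.13256 × 3.125 = 13.0 kips.
Base metal shear (0.3125 in plate): yield φR_n = 1.0×0.6×50×0.3125×3.125 = 29.3 kips; rupture φR_n = 0.75×0.6×70×0.3125×3.125 = 30.8 kips; take 29.3 kips (yield).
Governing: min(13.0, 29.3) = 13.0 kips → weld metal.

13.0 kips (weld metal governs)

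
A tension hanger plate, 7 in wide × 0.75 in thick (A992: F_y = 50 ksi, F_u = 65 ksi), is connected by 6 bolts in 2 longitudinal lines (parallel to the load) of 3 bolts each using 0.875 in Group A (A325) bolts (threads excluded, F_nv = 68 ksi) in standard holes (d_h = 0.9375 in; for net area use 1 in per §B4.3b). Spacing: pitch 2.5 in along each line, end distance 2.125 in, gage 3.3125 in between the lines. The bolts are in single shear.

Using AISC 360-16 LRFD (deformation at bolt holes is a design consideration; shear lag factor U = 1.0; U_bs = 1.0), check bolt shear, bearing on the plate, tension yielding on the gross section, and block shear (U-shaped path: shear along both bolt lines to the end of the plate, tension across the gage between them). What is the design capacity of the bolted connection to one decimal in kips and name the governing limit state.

Bolt shear: A_b = π(0.875)²/4 = 0.60132 in². φR_n = 0.75 × 68 × 0.60132 × 6 × 1 = 184.0 kips.
Bearing (0.75 in plate, F_u = 65 ksi): end bolts L_c = 2.125 − 0.9375/2 = 1.65625, R_n = min(1.2×1.65625×0.75×65, 2.4×0.875×0.75×65) = 96.891 kips/bolt; interior L_c = 2.5 − 0.9375 = 1.5625, R_n = 91.406 kips/bolt. φR_n = 0.75 × (2×96.891 + 4×91.406) = 419.6 kips.
Tension yield (gross): A_g = 7×0.75 = 5.25 in². φR_n = 0.90 × 50 × 5.25 = 236.3 kips.
Block shear: shear path 2×[2.125+2×2.5] = 2×7.125 in, A_gv = 10.688, A_nv = 2×(7.125 − 2.5×1)×0.75 = 6.9375 in²; tension across gage: (3.3125 − 1×1)×0.75 = 1.7344 in². R_n = min(0.6×65×6.9375, 0.6×50×10.688) + 1.0×65×1.7344 = min(270.56, 320.64) + 112.74 = 383.3 kips. φR_n = 0.75 × 383.3 = 287.5 kips.
Governing: min(184.0, 419.6, 236.3, 287.5) = 184.0 kips → bolt shear.

184.0 kips (bolt shear governs)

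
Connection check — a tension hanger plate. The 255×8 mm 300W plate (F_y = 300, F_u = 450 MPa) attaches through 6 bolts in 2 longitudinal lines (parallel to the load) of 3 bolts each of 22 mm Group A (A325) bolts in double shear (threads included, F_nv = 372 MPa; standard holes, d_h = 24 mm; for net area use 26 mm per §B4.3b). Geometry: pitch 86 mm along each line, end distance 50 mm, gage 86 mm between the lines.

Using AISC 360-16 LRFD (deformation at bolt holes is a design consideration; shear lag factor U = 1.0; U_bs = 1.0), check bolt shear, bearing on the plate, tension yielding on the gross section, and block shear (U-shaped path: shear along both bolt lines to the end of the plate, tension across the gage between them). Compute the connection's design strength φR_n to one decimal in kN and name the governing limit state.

Bolt shear: A_b = π(22)²/4 = 380.13 mm². φR_n = 0.75 × 372 × 380.13 × 6 × 2 = 1272.7 kN.
Bearing (8 mm plate, F_u = 450 MPa): end bolts L_c = 50 − 24/2 = 38, R_n = min(1.2×38×8×450, 2.4×22×8×450) = 164.16 kN/bolt; interior L_c = 86 − 24 = 62, R_n = 190.08 kN/bolt. φR_n = 0.75 × (2×164.16 + 4×190.08) = 816.5 kN.
Tension yield (gross): A_g = 255×8 = 2040 mm². φR_n = 0.90 × 300 × 2040 = 550.8 kN.
Block shear: shear path 2×[50+2×86] = 2×222 mm, A_gv = 3552, A_nv = 2×(222 − 2.5×26)×8 = 2512 mm²; tension across gage: (86 − 1×26)×8 = 480 mm². R_n = min(0.6×450×2512, 0.6×300×3552) + 1.0×450×480 = min(678.24, 639.36) + 216 = 855.36 kN. φR_n = 0.75 × 855.36 = 641.5 kN.
Governing: min(1272.7, 816.5, 550.8, 641.5) = 550.8 kN → gross-section yield.

550.8 kN (gross-section yield governs)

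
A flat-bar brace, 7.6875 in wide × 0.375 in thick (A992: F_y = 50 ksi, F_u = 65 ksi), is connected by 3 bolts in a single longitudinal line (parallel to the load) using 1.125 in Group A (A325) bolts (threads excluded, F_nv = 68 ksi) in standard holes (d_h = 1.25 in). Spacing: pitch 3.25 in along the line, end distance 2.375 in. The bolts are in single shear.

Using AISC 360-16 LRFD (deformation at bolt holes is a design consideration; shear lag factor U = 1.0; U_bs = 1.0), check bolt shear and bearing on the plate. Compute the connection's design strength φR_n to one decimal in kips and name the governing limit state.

126.1 kips (bearing governs)

Bolt shear: A_b = π(1.125)²/4 = 0.99402 in². φR_n = 0.75 × 68 × 0.99402 × 3 × 1 = 152.1 kips.
Bearing (0.375 in plate, F_u = 65 ksi): end bolts L_c = 2.375 − 1.25/2 = 1.75, R_n = min(1.2×1.75×0.375×65, 2.4×1.125×0.375×65) = 51.188 kips/bolt; interior L_c = 3.25 − 1.25 = 2, R_n = 58.5 kips/bolt. φR_n = 0.75 × (1×51.188 + 2×58.5) = 126.1 kips.
Governing: min(152.1, 126.1) = 126.1 kips → bearing.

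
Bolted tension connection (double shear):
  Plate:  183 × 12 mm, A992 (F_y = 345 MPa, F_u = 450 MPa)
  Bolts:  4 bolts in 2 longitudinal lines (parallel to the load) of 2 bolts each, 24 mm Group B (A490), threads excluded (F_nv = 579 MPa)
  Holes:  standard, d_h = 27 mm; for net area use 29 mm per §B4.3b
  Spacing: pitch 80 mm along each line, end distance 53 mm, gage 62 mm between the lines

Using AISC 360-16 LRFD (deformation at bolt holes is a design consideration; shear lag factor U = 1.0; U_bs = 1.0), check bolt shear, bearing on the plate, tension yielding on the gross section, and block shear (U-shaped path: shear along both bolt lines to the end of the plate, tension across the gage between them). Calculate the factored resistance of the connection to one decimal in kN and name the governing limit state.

Bolt shear: A_b = π(24)²/4 = 452.39 mm². φR_n = 0.75 × 579 × 452.39 × 4 × 2 = 1571.6 kN.
Bearing (12 mm plate, F_u = 450 MPa): end bolts L_c = 53 − 27/2 = 39.5, R_n = min(1.2×39.5×12×450, 2.4×24×12×450) = 255.96 kN/bolt; interior L_c = 80 − 27 = 53, R_n = 311.04 kN/bolt. φR_n = 0.75 × (2×255.96 + 2×311.04) = 850.5 kN.
Tension yield (gross): A_g = 183×12 = 2196 mm². φR_n = 0.90 × 345 × 2196 = 681.9 kN.
Block shear: shear path 2×[53+1×80] = 2×133 mm, A_gv = 3192, A_nv = 2×(133 − 1.5×29)×12 = 2148 mm²; tension across gage: (62 − 1×29)×12 = 396 mm². R_n = min(0.6×450×2148, 0.6×345×3192) + 1.0×450×396 = min(579.96, 660.74) + 178.2 = 758.16 kN. φR_n = 0.75 × 758.16 = 568.6 kN.
Governing: min(1571.6, 850.5, 681.9, 568.6) = 568.6 kN → block shear.

568.6 kN (block shear governs)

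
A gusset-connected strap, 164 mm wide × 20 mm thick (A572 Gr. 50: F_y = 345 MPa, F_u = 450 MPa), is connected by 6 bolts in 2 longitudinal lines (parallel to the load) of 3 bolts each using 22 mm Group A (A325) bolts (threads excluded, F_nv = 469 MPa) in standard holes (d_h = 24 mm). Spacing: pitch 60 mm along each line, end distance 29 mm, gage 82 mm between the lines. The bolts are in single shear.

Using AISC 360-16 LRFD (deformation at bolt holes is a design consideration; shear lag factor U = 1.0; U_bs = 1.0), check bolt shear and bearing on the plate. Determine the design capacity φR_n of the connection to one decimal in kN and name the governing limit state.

Bolt shear: A_b = π(22)²/4 = 380.13 mm². φR_n = 0.75 × 469 × 380.13 × 6 × 1 = 802.3 kN.
Bearing (20 mm plate, F_u = 450 MPa): end bolts L_c = 29 − 24/2 = 17, R_n = min(1.2×17×20×450, 2.4×22×20×450) = 183.6 kN/bolt; interior L_c = 60 − 24 = 36, R_n = 388.8 kN/bolt. φR_n = 0.75 × (2×183.6 + 4×388.8) = 1441.8 kN.
Governing: min(802.3, 1441.8) = 802.3 kN → bolt shear.

802.3 kN (bolt shear governs)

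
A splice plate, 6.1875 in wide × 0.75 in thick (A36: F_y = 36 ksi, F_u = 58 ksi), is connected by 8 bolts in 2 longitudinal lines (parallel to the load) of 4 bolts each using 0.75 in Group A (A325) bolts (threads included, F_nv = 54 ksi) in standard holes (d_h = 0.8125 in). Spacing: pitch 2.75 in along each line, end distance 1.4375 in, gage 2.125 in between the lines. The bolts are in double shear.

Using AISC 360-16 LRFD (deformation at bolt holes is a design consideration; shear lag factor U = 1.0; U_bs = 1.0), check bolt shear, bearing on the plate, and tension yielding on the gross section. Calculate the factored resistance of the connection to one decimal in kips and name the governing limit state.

150.4 kips (gross-section yield governs)

Bolt shear: A_b = π(0.75)²/4 = 0.44179 in². φR_n = 0.75 × 54 × 0.44179 × 8 × 2 = 286.3 kips.
Bearing (0.75 in plate, F_u = 58 ksi): end bolts L_c = 1.4375 − 0.8125/2 = 1.03125, R_n = min(1.2×1.03125×0.75×58, 2.4×0.75×0.75×58) = 53.831 kips/bolt; interior L_c = 2.75 − 0.8125 = 1.9375, R_n = 78.3 kips/bolt. φR_n = 0.75 × (2×53.831 + 6×78.3) = 433.1 kips.
Tension yield (gross): A_g = 6.1875×0.75 = 4.6406 in². φR_n = 0.90 × 36 × 4.6406 = 150.4 kips.
Governing: min(286.3, 433.1, 150.4) = 150.4 kips → gross-section yield.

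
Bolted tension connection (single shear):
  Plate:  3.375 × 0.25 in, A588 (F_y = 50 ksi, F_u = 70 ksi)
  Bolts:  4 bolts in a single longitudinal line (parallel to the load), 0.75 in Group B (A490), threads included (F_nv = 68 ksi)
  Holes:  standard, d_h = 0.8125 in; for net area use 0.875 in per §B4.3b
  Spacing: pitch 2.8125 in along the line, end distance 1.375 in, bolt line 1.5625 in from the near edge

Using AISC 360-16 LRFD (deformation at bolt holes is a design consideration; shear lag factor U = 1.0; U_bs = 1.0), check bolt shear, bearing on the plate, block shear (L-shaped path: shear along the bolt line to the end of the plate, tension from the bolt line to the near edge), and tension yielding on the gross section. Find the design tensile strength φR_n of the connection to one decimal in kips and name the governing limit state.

Bolt shear: A_b = π(0.75)²/4 = 0.44179 in². φR_n = 0.75 × 68 × 0.44179 × 4 × 1 = 90.1 kips.
Bearing (0.25 in plate, F_u = 70 ksi): end bolts L_c = 1.375 − 0.8125/2 = 0.96875, R_n = min(1.2×0.96875×0.25×70, 2.4×0.75×0.25×70) = 20.344 kips/bolt; interior L_c = 2.8125 − 0.8125 = 2, R_n = 31.5 kips/bolt. φR_n = 0.75 × (1×20.344 + 3×31.5) = 86.1 kips.
Block shear: shear path 1×[1.375+3×2.8125] = 1×9.8125 in, A_gv = 2.4531, A_nv = 1×(9.8125 − 3.5×0.875)×0.25 = 1.6875 in²; tension to near edge: (1.5625 − 0.5×0.875)×0.25 = 0.28125 in². R_n = min(0.6×70×1.6875, 0.6×50×2.4531) + 1.0×70×0.28125 = min(70.875, 73.593) + 19.688 = 90.563 kips. φR_n = 0.75 × 90.563 = 67.9 kips.
Tension yield (gross): A_g = 3.375×0.25 = 0.84375 in². φR_n = 0.90 × 50 × 0.84375 = 38.0 kips.
Governing: min(90.1, 86.1, 67.9, 38.0) = 38.0 kips → gross-section yield.

38.0 kips (gross-section yield governs)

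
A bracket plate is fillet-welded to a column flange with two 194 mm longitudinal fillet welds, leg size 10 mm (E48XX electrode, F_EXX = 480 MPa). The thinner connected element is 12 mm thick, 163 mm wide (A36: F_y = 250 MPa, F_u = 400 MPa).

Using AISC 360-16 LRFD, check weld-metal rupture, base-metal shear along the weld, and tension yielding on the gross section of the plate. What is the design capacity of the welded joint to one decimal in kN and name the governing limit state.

Weld metal: throat = 0.707×10 = 7.07 mm, L = 2×194 = 388 mm. φR_n = 0.75 × 0.6 × 480 × 7.07 × 388 = 592.5 kN.
Base metal shear (12 mm plate): yield φR_n = 1.0×0.6×250×12×388 = 698.4 kN; rupture φR_n = 0.75×0.6×400×12×388 = 838.1 kN; take 698.4 kN (yield).
Tension yield (gross): A_g = 163×12 = 1956 mm². φR_n = 0.90 × 250 × 1956 = 440.1 kN.
Governing: min(592.5, 698.4, 440.1) = 440.1 kN → gross-section yield.

440.1 kN (gross-section yield governs)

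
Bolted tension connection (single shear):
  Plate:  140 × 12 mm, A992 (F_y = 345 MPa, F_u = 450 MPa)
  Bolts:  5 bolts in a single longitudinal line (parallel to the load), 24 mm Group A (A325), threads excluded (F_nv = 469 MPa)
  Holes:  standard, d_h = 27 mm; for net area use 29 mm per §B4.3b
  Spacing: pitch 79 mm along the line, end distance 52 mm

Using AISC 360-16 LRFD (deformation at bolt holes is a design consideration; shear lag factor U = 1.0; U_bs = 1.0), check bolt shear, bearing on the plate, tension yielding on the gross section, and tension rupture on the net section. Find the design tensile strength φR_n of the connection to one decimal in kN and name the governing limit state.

449.6 kN (net-section rupture governs)

Bolt shear: A_b = π(24)²/4 = 452.39 mm². φR_n = 0.75 × 469 × 452.39 × 5 × 1 = 795.6 kN.
Bearing (12 mm plate, F_u = 450 MPa): end bolts L_c = 52 − 27/2 = 38.5, R_n = min(1.2×38.5×12×450, 2.4×24×12×450) = 249.48 kN/bolt; interior L_c = 79 − 27 = 52, R_n = 311.04 kN/bolt. φR_n = 0.75 × (1×249.48 + 4×311.04) = 1120.2 kN.
Tension yield (gross): A_g = 140×12 = 1680 mm². φR_n = 0.90 × 345 × 1680 = 521.6 kN.
Tension rupture (net): A_n = (140 − 1×29)×12 = 1332 mm² (U = 1.0, A_e = A_n). φR_n = 0.75 × 450 × 1332 = 449.6 kN.
Governing: min(795.6, 1120.2, 521.6, 449.6) = 449.6 kN → net-section rupture.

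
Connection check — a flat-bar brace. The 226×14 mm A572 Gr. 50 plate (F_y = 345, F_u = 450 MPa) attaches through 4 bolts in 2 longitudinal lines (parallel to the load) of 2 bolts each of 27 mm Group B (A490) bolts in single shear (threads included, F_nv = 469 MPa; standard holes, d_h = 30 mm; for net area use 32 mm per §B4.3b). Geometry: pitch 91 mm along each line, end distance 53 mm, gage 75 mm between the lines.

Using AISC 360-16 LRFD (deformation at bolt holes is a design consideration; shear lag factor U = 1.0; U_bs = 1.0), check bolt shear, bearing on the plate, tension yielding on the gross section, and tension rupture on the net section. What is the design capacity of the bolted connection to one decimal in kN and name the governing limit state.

765.5 kN (net-section rupture governs)

Bolt shear: A_b = π(27)²/4 = 572.56 mm². φR_n = 0.75 × 469 × 572.56 × 4 × 1 = 805.6 kN.
Bearing (14 mm plate, F_u = 450 MPa): end bolts L_c = 53 − 30/2 = 38, R_n = min(1.2×38×14×450, 2.4×27×14×450) = 287.28 kN/bolt; interior L_c = 91 − 30 = 61, R_n = 408.24 kN/bolt. φR_n = 0.75 × (2×287.28 + 2×408.24) = 1043.3 kN.
Tension yield (gross): A_g = 226×14 = 3164 mm². φR_n = 0.90 × 345 × 3164 = 982.4 kN.
Tension rupture (net): A_n = (226 − 2×32)×14 = 2268 mm² (U = 1.0, A_e = A_n). φR_n = 0.75 × 450 × 2268 = 765.5 kN.
Governing: min(805.6, 1043.3, 982.4, 765.5) = 765.5 kN → net-section rupture.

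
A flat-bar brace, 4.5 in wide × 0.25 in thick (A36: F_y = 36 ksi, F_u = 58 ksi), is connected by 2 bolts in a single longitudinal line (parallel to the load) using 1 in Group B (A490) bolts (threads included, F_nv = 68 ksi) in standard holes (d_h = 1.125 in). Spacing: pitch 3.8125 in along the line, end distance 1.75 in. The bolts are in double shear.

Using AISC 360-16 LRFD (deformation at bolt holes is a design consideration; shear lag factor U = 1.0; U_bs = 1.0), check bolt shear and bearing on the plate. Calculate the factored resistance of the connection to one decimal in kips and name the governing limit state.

41.6 kips (bearing governs)

Bolt shear: A_b = π(1)²/4 = 0.7854 in². φR_n = 0.75 × 68 × 0.7854 × 2 × 2 = 160.2 kips.
Bearing (0.25 in plate, F_u = 58 ksi): end bolts L_c = 1.75 − 1.125/2 = 1.1875, R_n = min(1.2×1.1875×0.25×58, 2.4×1×0.25×58) = 20.663 kips/bolt; interior L_c = 3.8125 − 1.125 = 2.6875, R_n = 34.8 kips/bolt. φR_n = 0.75 × (1×20.663 + 1×34.8) = 41.6 kips.
Governing: min(160.2, 41.6) = 41.6 kips → bearing.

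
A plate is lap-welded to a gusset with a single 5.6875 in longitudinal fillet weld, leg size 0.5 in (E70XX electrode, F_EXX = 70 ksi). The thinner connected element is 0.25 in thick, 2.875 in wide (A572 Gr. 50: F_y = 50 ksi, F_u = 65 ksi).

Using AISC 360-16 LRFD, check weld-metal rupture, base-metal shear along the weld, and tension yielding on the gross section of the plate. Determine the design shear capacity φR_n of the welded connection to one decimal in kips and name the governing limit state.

32.3 kips (gross-section yield governs)

Weld metal: throat = 0.707×0.5 = 0.3535 in, L = 5.6875 in. φR_n = 0.75 × 0.6 × 70 × 0.3535 × 5.6875 = 63.3 kips.
Base metal shear (0.25 in plate): yield φR_n = 1.0×0.6×50×0.25×5.6875 = 42.7 kips; rupture φR_n = 0.75×0.6×65×0.25×5.6875 = 41.6 kips; take 41.6 kips (rupture).
Tension yield (gross): A_g = 2.875×0.25 = 0.71875 in². φR_n = 0.90 × 50 × 0.71875 = 32.3 kips.
Governing: min(63.3, 41.6, 32.3) = 32.3 kips → gross-section yield.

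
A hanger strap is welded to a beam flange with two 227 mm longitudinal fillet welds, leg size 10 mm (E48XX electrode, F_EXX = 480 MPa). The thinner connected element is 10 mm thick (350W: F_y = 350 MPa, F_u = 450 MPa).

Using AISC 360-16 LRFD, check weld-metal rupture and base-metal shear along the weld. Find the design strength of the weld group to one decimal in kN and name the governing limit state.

Weld metal: throat = 0.707×10 = 7.07 mm, L = 2×227 = 454 mm. φR_n = 0.75 × 0.6 × 480 × 7.07 × 454 = 693.3 kN.
Base metal shear (10 mm plate): yield φR_n = 1.0×0.6×350×10×454 = 953.4 kN; rupture φR_n = 0.75×0.6×450×10×454 = 919.4 kN; take 919.4 kN (rupture).
Governing: min(693.3, 919.4) = 693.3 kN → weld metal.

693.3 kN (weld metal governs)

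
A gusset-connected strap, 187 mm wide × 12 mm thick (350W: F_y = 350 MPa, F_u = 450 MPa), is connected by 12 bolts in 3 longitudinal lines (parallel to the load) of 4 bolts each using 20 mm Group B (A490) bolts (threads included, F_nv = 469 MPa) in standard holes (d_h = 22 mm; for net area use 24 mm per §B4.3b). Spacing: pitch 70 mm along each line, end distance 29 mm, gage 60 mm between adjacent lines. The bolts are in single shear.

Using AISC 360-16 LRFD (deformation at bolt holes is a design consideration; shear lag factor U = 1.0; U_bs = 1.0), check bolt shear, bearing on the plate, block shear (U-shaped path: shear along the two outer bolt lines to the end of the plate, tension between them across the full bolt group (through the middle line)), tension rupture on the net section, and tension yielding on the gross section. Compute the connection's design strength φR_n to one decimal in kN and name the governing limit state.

465.8 kN (net-section rupture governs)

Bolt shear: A_b = π(20)²/4 = 314.16 mm². φR_n = 0.75 × 469 × 314.16 × 12 × 1 = 1326.1 kN.
Bearing (12 mm plate, F_u = 450 MPa): end bolts L_c = 29 − 22/2 = 18, R_n = min(1.2×18×12×450, 2.4×20×12×450) = 116.64 kN/bolt; interior L_c = 70 − 22 = 48, R_n = 259.2 kN/bolt. φR_n = 0.75 × (3×116.64 + 9×259.2) = 2012.0 kN.
Block shear: shear path 2×[29+3×70] = 2×239 mm, A_gv = 5736, A_nv = 2×(239 − 3.5×24)×12 = 3720 mm²; tension across gage: (120 − 2×24)×12 = 864 mm². R_n = min(0.6×450×3720, 0.6×350×5736) + 1.0×450×864 = min(1004.4, 1204.6) + 388.8 = 1393.2 kN. φR_n = 0.75 × 1393.2 = 1044.9 kN.
Tension rupture (net): A_n = (187 − 3×24)×12 = 1380 mm² (U = 1.0, A_e = A_n). φR_n = 0.75 × 450 × 1380 = 465.8 kN.
Tension yield (gross): A_g = 187×12 = 2244 mm². φR_n = 0.90 × 350 × 2244 = 706.9 kN.
Governing: min(1326.1, 2012.0, 1044.9, 465.8, 706.9) = 465.8 kN → net-section rupture.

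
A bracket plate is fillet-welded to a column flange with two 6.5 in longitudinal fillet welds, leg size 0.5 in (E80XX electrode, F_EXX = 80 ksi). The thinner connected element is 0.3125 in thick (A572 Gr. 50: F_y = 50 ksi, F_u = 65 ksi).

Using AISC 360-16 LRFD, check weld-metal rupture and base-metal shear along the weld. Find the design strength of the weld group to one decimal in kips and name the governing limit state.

Weld metal: throat = 0.707×0.5 = 0.3535 in, L = 2×6.5 = 13 in. φR_n = 0.75 × 0.6 × 80 × 0.3535 × 13 = 165.4 kips.
Base metal shear (0.3125 in plate): yield φR_n = 1.0×0.6×50×0.3125×13 = 121.9 kips; rupture φR_n = 0.75×0.6×65×0.3125×13 = 118.8 kips; take 118.8 kips (rupture).
Governing: min(165.4, 118.8) = 118.8 kips → base-metal shear.

118.8 kips (base-metal shear governs)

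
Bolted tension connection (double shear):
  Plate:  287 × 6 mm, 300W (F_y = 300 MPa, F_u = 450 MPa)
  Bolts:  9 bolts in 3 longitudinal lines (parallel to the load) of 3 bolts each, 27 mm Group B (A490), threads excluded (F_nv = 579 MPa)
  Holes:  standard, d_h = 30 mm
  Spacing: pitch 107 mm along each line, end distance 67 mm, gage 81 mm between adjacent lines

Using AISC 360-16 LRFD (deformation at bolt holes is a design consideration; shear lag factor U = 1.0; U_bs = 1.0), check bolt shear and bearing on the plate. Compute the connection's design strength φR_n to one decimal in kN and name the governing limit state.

Bolt shear: A_b = π(27)²/4 = 572.56 mm². φR_n = 0.75 × 579 × 572.56 × 9 × 2 = 4475.4 kN.
Bearing (6 mm plate, F_u = 450 MPa): end bolts L_c = 67 − 30/2 = 52, R_n = min(1.2×52×6×450, 2.4×27×6×450) = 168.48 kN/bolt; interior L_c = 107 − 30 = 77, R_n = 174.96 kN/bolt. φR_n = 0.75 × (3×168.48 + 6×174.96) = 1166.4 kN.
Governing: min(4475.4, 1166.4) = 1166.4 kN → bearing.

1166.4 kN (bearing governs)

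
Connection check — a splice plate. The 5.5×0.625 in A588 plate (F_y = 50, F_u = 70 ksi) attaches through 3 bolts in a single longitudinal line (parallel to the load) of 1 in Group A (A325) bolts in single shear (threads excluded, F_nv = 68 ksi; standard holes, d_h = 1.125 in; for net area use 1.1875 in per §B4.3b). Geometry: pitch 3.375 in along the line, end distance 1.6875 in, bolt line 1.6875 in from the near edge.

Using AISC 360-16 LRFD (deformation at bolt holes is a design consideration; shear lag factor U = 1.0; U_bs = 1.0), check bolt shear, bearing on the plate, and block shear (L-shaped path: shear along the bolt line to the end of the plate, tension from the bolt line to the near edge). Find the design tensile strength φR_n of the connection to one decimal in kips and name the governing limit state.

120.2 kips (bolt shear governs)

Bolt shear: A_b = π(1)²/4 = 0.7854 in². φR_n = 0.75 × 68 × 0.7854 × 3 × 1 = 120.2 kips.
Bearing (0.625 in plate, F_u = 70 ksi): end bolts L_c = 1.6875 − 1.125/2 = 1.125, R_n = min(1.2×1.125×0.625×70, 2.4×1×0.625×70) = 59.063 kips/bolt; interior L_c = 3.375 − 1.125 = 2.25, R_n = 105 kips/bolt. φR_n = 0.75 × (1×59.063 + 2×105) = 201.8 kips.
Block shear: shear path 1×[1.6875+2×3.375] = 1×8.4375 in, A_gv = 5.2734, A_nv = 1×(8.4375 − 2.5×1.1875)×0.625 = 3.418 in²; tension to near edge: (1.6875 − 0.5×1.1875)×0.625 = 0.68359 in². R_n = min(0.6×70×3.418, 0.6×50×5.2734) + 1.0×70×0.68359 = min(143.56, 158.2) + 47.851 = 191.41 kips. φR_n = 0.75 × 191.41 = 143.6 kips.
Governing: min(120.2, 201.8, 143.6) = 120.2 kips → bolt shear.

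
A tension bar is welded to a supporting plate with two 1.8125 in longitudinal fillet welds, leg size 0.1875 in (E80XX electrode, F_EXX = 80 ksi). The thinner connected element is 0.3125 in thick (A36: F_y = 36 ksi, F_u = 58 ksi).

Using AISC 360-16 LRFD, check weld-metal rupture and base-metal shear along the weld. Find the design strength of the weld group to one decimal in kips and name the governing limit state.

Weld metal: throat = 0.707×0.1875 = 0.13256 in, L = 2×1.8125 = 3.625 in. φR_n = 0.75 × 0.6 × 80 × 0.13256 × 3.625 = 17.3 kips.
Base metal shear (0.3125 in plate): yield φR_n = 1.0×0.6×36×0.3125×3.625 = 24.5 kips; rupture φR_n = 0.75×0.6×58×0.3125×3.625 = 29.6 kips; take 24.5 kips (yield).
Governing: min(17.3, 24.5) = 17.3 kips → weld metal.

17.3 kips (weld metal governs)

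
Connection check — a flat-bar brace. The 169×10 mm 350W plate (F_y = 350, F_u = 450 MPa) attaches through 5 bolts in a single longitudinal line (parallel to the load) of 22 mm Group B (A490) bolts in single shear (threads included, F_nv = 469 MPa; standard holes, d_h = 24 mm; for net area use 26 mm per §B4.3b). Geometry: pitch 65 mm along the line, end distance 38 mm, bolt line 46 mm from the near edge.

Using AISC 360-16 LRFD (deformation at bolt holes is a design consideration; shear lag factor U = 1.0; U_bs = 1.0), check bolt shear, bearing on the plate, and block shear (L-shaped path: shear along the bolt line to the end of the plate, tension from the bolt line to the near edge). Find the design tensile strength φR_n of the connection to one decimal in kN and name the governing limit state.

Bolt shear: A_b = π(22)²/4 = 380.13 mm². φR_n = 0.75 × 469 × 380.13 × 5 × 1 = 668.6 kN.
Bearing (10 mm plate, F_u = 450 MPa): end bolts L_c = 38 − 24/2 = 26, R_n = min(1.2×26×10×450, 2.4×22×10×450) = 140.4 kN/bolt; interior L_c = 65 − 24 = 41, R_n = 221.4 kN/bolt. φR_n = 0.75 × (1×140.4 + 4×221.4) = 769.5 kN.
Block shear: shear path 1×[38+4×65] = 1×298 mm, A_gv = 2980, A_nv = 1×(298 − 4.5×26)×10 = 1810 mm²; tension to near edge: (46 − 0.5×26)×10 = 330 mm². R_n = min(0.6×450×1810, 0.6×350×2980) + 1.0×450×330 = min(488.7, 625.8) + 148.5 = 637.2 kN. φR_n = 0.75 × 637.2 = 477.9 kN.
Governing: min(668.6, 769.5, 477.9) = 477.9 kN → block shear.

477.9 kN (block shear governs)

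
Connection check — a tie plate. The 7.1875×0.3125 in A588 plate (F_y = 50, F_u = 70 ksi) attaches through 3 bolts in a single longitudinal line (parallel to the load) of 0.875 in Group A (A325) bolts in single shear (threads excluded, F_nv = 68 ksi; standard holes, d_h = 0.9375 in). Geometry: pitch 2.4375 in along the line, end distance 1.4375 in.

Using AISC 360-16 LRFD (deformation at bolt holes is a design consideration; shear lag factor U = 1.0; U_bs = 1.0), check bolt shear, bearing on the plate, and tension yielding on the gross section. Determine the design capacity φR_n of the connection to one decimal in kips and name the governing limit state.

Bolt shear: A_b = π(0.875)²/4 = 0.60132 in². φR_n = 0.75 × 68 × 0.60132 × 3 × 1 = 92.0 kips.
Bearing (0.3125 in plate, F_u = 70 ksi): end bolts L_c = 1.4375 − 0.9375/2 = 0.96875, R_n = min(1.2×0.96875×0.3125×70, 2.4×0.875×0.3125×70) = 25.43 kips/bolt; interior L_c = 2.4375 − 0.9375 = 1.5, R_n = 39.375 kips/bolt. φR_n = 0.75 × (1×25.43 + 2×39.375) = 78.1 kips.
Tension yield (gross): A_g = 7.1875×0.3125 = 2.2461 in². φR_n = 0.90 × 50 × 2.2461 = 101.1 kips.
Governing: min(92.0, 78.1, 101.1) = 78.1 kips → bearing.

78.1 kips (bearing governs)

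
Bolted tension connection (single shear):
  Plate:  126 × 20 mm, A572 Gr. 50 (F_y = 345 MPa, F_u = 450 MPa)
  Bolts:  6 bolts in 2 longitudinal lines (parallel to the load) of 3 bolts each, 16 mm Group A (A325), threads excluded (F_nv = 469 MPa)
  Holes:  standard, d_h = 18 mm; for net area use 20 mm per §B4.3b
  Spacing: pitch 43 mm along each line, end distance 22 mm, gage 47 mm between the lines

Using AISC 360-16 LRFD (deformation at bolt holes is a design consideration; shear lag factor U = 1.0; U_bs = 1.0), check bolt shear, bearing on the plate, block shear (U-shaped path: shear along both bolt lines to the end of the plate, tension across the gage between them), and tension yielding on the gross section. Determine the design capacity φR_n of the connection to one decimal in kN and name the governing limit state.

Bolt shear: A_b = π(16)²/4 = 201.06 mm². φR_n = 0.75 × 469 × 201.06 × 6 × 1 = 424.3 kN.
Bearing (20 mm plate, F_u = 450 MPa): end bolts L_c = 22 − 18/2 = 13, R_n = min(1.2×13×20×450, 2.4×16×20×450) = 140.4 kN/bolt; interior L_c = 43 − 18 = 25, R_n = 270 kN/bolt. φR_n = 0.75 × (2×140.4 + 4×270) = 1020.6 kN.
Block shear: shear path 2×[22+2×43] = 2×108 mm, A_gv = 4320, A_nv = 2×(108 − 2.5×20)×20 = 2320 mm²; tension across gage: (47 − 1×20)×20 = 540 mm². R_n = min(0.6×450×2320, 0.6×345×4320) + 1.0×450×540 = min(626.4, 894.24) + 243 = 869.4 kN. φR_n = 0.75 × 869.4 = 652.1 kN.
Tension yield (gross): A_g = 126×20 = 2520 mm². φR_n = 0.90 × 345 × 2520 = 782.5 kN.
Governing: min(424.3, 1020.6, 652.1, 782.5) = 424.3 kN → bolt shear.

424.3 kN (bolt shear governs)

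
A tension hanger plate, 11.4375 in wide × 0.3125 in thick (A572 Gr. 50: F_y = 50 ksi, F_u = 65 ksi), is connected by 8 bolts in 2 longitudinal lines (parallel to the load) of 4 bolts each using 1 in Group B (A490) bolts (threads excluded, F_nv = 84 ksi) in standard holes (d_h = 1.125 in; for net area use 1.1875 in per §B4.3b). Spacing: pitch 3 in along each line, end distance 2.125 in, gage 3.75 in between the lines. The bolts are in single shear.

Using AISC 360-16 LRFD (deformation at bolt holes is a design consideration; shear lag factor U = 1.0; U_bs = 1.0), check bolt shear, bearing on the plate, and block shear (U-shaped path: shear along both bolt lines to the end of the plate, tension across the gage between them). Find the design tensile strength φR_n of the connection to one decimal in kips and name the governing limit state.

166.4 kips (block shear governs)

Bolt shear: A_b = π(1)²/4 = 0.7854 in². φR_n = 0.75 × 84 × 0.7854 × 8 × 1 = 395.8 kips.
Bearing (0.3125 in plate, F_u = 65 ksi): end bolts L_c = 2.125 − 1.125/2 = 1.5625, R_n = min(1.2×1.5625×0.3125×65, 2.4×1×0.3125×65) = 38.086 kips/bolt; interior L_c = 3 − 1.125 = 1.875, R_n = 45.703 kips/bolt. φR_n = 0.75 × (2×38.086 + 6×45.703) = 262.8 kips.
Block shear: shear path 2×[2.125+3×3] = 2×11.125 in, A_gv = 6.9531, A_nv = 2×(11.125 − 3.5×1.1875)×0.3125 = 4.3555 in²; tension across gage: (3.75 − 1×1.1875)×0.3125 = 0.80078 in². R_n = min(0.6×65×4.3555, 0.6×50×6.9531) + 1.0×65×0.80078 = min(169.86, 208.59) + 52.051 = 221.91 kips. φR_n = 0.75 × 221.91 = 166.4 kips.
Governing: min(395.8, 262.8, 166.4) = 166.4 kips → block shear.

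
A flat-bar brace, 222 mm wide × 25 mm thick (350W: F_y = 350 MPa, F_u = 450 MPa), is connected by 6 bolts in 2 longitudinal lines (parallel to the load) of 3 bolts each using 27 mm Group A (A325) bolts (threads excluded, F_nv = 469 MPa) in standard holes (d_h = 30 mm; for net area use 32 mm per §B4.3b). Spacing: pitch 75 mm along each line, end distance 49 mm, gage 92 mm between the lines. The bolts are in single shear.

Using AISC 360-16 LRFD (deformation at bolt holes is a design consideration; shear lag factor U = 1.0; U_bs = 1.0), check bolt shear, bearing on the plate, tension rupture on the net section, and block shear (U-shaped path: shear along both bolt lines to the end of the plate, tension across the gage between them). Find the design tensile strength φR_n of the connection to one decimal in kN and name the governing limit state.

1208.4 kN (bolt shear governs)

Bolt shear: A_b = π(27)²/4 = 572.56 mm². φR_n = 0.75 × 469 × 572.56 × 6 × 1 = 1208.4 kN.
Bearing (25 mm plate, F_u = 450 MPa): end bolts L_c = 49 − 30/2 = 34, R_n = min(1.2×34×25×450, 2.4×27×25×450) = 459 kN/bolt; interior L_c = 75 − 30 = 45, R_n = 607.5 kN/bolt. φR_n = 0.75 × (2×459 + 4×607.5) = 2511.0 kN.
Tension rupture (net): A_n = (222 − 2×32)×25 = 3950 mm² (U = 1.0, A_e = A_n). φR_n = 0.75 × 450 × 3950 = 1333.1 kN.
Block shear: shear path 2×[49+2×75] = 2×199 mm, A_gv = 9950, A_nv = 2×(199 − 2.5×32)×25 = 5950 mm²; tension across gage: (92 − 1×32)×25 = 1500 mm². R_n = min(0.6×450×5950, 0.6×350×9950) + 1.0×450×1500 = min(1606.5, 2089.5) + 675 = 2281.5 kN. φR_n = 0.75 × 2281.5 = 1711.1 kN.
Governing: min(1208.4, 2511.0, 1333.1, 1711.1) = 1208.4 kN → bolt shear.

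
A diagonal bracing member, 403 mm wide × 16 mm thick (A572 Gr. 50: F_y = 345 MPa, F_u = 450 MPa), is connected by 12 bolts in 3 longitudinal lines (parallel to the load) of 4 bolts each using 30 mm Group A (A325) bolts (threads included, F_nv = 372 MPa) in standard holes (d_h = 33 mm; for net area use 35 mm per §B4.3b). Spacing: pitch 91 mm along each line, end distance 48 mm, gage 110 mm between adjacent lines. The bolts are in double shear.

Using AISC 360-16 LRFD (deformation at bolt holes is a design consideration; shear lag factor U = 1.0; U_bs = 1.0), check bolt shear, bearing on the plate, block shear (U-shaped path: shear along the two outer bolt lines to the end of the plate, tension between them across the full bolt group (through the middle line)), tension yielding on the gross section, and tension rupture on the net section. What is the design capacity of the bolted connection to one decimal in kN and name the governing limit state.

1609.2 kN (net-section rupture governs)

Bolt shear: A_b = π(30)²/4 = 706.86 mm². φR_n = 0.75 × 372 × 706.86 × 12 × 2 = 4733.1 kN.
Bearing (16 mm plate, F_u = 450 MPa): end bolts L_c = 48 − 33/2 = 31.5, R_n = min(1.2×31.5×16×450, 2.4×30×16×450) = 272.16 kN/bolt; interior L_c = 91 − 33 = 58, R_n = 501.12 kN/bolt. φR_n = 0.75 × (3×272.16 + 9×501.12) = 3994.9 kN.
Block shear: shear path 2×[48+3×91] = 2×321 mm, A_gv = 10272, A_nv = 2×(321 − 3.5×35)×16 = 6352 mm²; tension across gage: (220 − 2×35)×16 = 2400 mm². R_n = min(0.6×450×6352, 0.6×345×10272) + 1.0×450×2400 = min(1715, 2126.3) + 1080 = 2795 kN. φR_n = 0.75 × 2795 = 2096.3 kN.
Tension yield (gross): A_g = 403×16 = 6448 mm². φR_n = 0.90 × 345 × 6448 = 2002.1 kN.
Tension rupture (net): A_n = (403 − 3×35)×16 = 4768 mm² (U = 1.0, A_e = A_n). φR_n = 0.75 × 450 × 4768 = 1609.2 kN.
Governing: min(4733.1, 3994.9, 2096.3, 2002.1, 1609.2) = 1609.2 kN → net-section rupture.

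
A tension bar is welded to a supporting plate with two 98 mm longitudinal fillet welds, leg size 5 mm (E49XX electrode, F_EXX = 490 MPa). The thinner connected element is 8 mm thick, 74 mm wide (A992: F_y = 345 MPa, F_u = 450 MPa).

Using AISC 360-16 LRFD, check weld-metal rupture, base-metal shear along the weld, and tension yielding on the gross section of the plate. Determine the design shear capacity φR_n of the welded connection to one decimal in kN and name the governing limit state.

Weld metal: throat = 0.707×5 = 3.535 mm, L = 2×98 = 196 mm. φR_n = 0.75 × 0.6 × 490 × 3.535 × 196 = 152.8 kN.
Base metal shear (8 mm plate): yield φR_n = 1.0×0.6×345×8×196 = 324.6 kN; rupture φR_n = 0.75×0.6×450×8×196 = 317.5 kN; take 317.5 kN (rupture).
Tension yield (gross): A_g = 74×8 = 592 mm². φR_n = 0.90 × 345 × 592 = 183.8 kN.
Governing: min(152.8, 317.5, 183.8) = 152.8 kN → weld metal.

152.8 kN (weld metal governs)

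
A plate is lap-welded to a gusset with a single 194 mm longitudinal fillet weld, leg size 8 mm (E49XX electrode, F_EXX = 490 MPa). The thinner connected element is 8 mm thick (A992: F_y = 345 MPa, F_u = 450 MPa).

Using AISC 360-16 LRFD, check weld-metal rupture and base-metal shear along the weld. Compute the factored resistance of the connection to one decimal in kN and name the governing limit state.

241.9 kN (weld metal governs)

Weld metal: throat = 0.707×8 = 5.656 mm, L = 194 mm. φR_n = 0.75 × 0.6 × 490 × 5.656 × 194 = 241.9 kN.
Base metal shear (8 mm plate): yield φR_n = 1.0×0.6×345×8×194 = 321.3 kN; rupture φR_n = 0.75×0.6×450×8×194 = 314.3 kN; take 314.3 kN (rupture).
Governing: min(241.9, 314.3) = 241.9 kN → weld metal.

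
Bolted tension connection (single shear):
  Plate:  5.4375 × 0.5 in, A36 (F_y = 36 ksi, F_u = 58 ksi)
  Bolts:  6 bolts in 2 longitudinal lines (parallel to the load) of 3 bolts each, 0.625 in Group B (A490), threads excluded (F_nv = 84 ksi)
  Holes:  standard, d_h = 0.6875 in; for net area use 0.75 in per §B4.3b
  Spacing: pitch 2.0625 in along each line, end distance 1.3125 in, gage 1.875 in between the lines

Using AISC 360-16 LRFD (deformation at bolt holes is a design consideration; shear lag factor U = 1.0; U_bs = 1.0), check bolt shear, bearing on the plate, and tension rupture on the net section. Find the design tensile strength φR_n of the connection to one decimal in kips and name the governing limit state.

85.6 kips (net-section rupture governs)

Bolt shear: A_b = π(0.625)²/4 = 0.3068 in². φR_n = 0.75 × 84 × 0.3068 × 6 × 1 = 116.0 kips.
Bearing (0.5 in plate, F_u = 58 ksi): end bolts L_c = 1.3125 − 0.6875/2 = 0.96875, R_n = min(1.2×0.96875×0.5×58, 2.4×0.625×0.5×58) = 33.713 kips/bolt; interior L_c = 2.0625 − 0.6875 = 1.375, R_n = 43.5 kips/bolt. φR_n = 0.75 × (2×33.713 + 4×43.5) = 181.1 kips.
Tension rupture (net): A_n = (5.4375 − 2×0.75)×0.5 = 1.9688 in² (U = 1.0, A_e = A_n). φR_n = 0.75 × 58 × 1.9688 = 85.6 kips.
Governing: min(116.0, 181.1, 85.6) = 85.6 kips → net-section rupture.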